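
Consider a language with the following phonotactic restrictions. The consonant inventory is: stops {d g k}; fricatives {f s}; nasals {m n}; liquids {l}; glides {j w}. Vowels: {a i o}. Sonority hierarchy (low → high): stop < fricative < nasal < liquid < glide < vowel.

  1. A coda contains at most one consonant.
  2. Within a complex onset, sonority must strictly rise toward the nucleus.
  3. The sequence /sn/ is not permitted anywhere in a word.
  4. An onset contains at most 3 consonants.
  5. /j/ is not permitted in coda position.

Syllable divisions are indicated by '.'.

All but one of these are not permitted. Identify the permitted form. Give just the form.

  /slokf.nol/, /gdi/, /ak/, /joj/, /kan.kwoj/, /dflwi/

/slokf.nol/ — violates constraint 1: syllable 1 coda /kf/ has 2 consonants (> 1) → not permitted
/gdi/ — violates constraint 2: syllable 1 onset /gd/: /g/ (stop, 1) → /d/ (stop, 1) does not rise → not permitted
/ak/ — σ1 onset /∅/, coda /k/ ok → permitted
/joj/ — violates constraint 5: syllable 1 coda contains /j/ → not permitted
/kan.kwoj/ — violates constraint 5: syllable 2 coda contains /j/ → not permitted
/dflwi/ — violates constraint 4: syllable 1 onset /dflw/ has 4 consonants (> 3) → not permitted

/ak/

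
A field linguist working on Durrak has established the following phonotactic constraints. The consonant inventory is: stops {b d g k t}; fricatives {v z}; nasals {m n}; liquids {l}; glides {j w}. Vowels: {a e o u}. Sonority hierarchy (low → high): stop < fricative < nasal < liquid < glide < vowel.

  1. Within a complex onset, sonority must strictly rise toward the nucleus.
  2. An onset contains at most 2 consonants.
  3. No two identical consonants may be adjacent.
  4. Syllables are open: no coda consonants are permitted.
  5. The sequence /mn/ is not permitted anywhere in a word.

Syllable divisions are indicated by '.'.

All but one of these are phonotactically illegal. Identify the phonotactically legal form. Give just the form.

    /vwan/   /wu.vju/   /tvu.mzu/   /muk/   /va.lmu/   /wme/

/wu.vju/

/vwan/ — violates constraint 4: syllable 1 coda /n/ has 1 consonant (> 0) → phonotactically illegal
/wu.vju/ — σ1 onset /w/, coda /∅/ ok; σ2 onset /vj/ (2→5 rises), coda /∅/ ok → phonotactically legal
/tvu.mzu/ — violates constraint 1: syllable 2 onset /mz/: /m/ (nasal, 3) → /z/ (fricative, 2) does not rise → phonotactically illegal
/muk/ — violates constraint 4: syllable 1 coda /k/ has 1 consonant (> 0) → phonotactically illegal
/va.lmu/ — violates constraint 1: syllable 2 onset /lm/: /l/ (liquid, 4) → /m/ (nasal, 3) does not rise → phonotactically illegal
/wme/ — violates constraint 1: syllable 1 onset /wm/: /w/ (glide, 5) → /m/ (nasal, 3) does not rise → phonotactically illegal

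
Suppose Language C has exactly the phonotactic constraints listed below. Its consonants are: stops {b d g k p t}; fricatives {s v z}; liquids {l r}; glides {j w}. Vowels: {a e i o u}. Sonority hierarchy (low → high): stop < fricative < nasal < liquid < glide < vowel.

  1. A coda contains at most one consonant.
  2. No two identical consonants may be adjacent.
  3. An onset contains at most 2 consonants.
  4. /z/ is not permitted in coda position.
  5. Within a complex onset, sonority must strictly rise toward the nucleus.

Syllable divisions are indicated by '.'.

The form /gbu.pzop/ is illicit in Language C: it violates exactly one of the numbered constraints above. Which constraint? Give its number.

5

/gbu.pzop/: syllable 1 onset /gb/: /g/ (stop, 1) → /b/ (stop, 1) does not rise.
This is a violation of constraint 5: "Within a complex onset, sonority must strictly rise toward the nucleus."
The remaining constraints (1, 2, 3, 4) are satisfied.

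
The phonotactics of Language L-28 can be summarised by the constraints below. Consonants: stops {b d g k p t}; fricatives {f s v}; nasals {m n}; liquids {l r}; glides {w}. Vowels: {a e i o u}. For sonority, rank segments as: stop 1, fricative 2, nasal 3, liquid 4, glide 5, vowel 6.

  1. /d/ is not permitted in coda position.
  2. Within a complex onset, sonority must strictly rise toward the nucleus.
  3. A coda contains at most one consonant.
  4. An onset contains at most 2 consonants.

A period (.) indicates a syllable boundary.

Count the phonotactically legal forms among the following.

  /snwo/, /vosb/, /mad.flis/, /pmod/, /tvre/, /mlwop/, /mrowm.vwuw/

/snwo/ — violates constraint 4: syllable 1 onset /snw/ has 3 consonants (> 2) → phonotactically illegal
/vosb/ — violates constraint 3: syllable 1 coda /sb/ has 2 consonants (> 1) → phonotactically illegal
/mad.flis/ — violates constraint 1: syllable 1 coda contains /d/ → phonotactically illegal
/pmod/ — violates constraint 1: syllable 1 coda contains /d/ → phonotactically illegal
/tvre/ — violates constraint 4: syllable 1 onset /tvr/ has 3 consonants (> 2) → phonotactically illegal
/mlwop/ — violates constraint 4: syllable 1 onset /mlw/ has 3 consonants (> 2) → phonotactically illegal
/mrowm.vwuw/ — violates constraint 3: syllable 1 coda /wm/ has 2 consonants (> 1) → phonotactically illegal
No form is phonotactically legal → 0.

0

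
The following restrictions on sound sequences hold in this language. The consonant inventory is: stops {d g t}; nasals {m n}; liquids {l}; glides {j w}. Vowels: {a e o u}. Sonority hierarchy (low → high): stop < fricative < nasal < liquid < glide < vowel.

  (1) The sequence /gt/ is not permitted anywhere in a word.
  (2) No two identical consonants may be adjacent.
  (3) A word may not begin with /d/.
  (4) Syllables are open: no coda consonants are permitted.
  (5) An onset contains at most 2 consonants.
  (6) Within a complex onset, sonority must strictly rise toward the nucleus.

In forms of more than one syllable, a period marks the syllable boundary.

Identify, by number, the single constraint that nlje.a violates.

5

nlje.a: syllable 1 onset /nlj/ has 3 consonants (> 2).
This is a violation of constraint 5: "An onset contains at most 2 consonants."
The remaining constraints (1, 2, 3, 4, 6) are satisfied.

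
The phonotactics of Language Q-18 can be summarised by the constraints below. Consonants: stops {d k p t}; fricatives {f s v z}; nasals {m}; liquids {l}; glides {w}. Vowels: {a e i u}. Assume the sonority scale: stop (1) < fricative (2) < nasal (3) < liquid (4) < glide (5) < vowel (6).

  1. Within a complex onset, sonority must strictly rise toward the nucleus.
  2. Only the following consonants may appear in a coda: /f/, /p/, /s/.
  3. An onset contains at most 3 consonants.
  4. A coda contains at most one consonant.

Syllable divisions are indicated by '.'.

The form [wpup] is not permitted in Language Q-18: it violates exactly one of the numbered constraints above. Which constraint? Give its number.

[wpup]: syllable 1 onset /wp/: /w/ (glide, 5) → /p/ (stop, 1) does not rise.
This is a violation of constraint 1: "Within a complex onset, sonority must strictly rise toward the nucleus."
The remaining constraints (2, 3, 4) are satisfied.

1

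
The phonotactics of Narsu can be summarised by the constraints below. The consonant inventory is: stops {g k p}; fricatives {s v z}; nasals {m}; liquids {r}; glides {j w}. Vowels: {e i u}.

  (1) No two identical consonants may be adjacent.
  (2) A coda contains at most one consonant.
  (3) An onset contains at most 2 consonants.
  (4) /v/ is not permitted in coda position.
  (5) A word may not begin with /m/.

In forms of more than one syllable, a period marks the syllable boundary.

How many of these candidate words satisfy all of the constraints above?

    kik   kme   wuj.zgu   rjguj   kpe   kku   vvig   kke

kik — σ1 onset /k/, coda /k/ ok → licit
kme — σ1 onset /km/ (2C), coda /∅/ ok → licit
wuj.zgu — σ1 onset /w/, coda /j/ ok; σ2 onset /zg/ (2C), coda /∅/ ok → licit
rjguj — violates constraint 3: syllable 1 onset /rjg/ has 3 consonants (> 2) → illicit
kpe — σ1 onset /kp/ (2C), coda /∅/ ok → licit
kku — violates constraint 1: adjacent identical consonants /kk/ → illicit
vvig — violates constraint 1: adjacent identical consonants /vv/ → illicit
kke — violates constraint 1: adjacent identical consonants /kk/ → illicit
Licit: kik, kme, wuj.zgu, kpe → 4.

4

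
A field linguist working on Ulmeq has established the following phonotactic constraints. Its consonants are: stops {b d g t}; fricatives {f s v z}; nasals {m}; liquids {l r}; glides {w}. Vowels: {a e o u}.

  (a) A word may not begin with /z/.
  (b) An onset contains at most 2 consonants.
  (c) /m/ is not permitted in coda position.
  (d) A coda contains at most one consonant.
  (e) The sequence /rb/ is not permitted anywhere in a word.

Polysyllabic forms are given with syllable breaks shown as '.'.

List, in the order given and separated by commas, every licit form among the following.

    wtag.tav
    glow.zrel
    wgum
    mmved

wtag.tav — σ1 onset /wt/ (2C), coda /g/ ok; σ2 onset /t/, coda /v/ ok → licit
glow.zrel — σ1 onset /gl/ (2C), coda /w/ ok; σ2 onset /zr/ (2C), coda /l/ ok → licit
wgum — violates constraint (c): syllable 1 coda contains /m/ → illicit
mmved — violates constraint (b): syllable 1 onset /mmv/ has 3 consonants (> 2) → illicit

wtag.tav, glow.zrel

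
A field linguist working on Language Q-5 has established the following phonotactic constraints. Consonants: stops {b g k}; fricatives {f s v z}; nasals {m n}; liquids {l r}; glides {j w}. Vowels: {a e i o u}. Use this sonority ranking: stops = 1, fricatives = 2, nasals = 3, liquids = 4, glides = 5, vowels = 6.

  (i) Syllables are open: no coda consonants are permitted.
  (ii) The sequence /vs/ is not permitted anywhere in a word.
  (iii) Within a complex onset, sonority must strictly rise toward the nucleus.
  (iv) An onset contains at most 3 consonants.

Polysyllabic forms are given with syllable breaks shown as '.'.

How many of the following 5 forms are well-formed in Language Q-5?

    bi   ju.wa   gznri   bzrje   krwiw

bi — σ1 onset /b/, coda /∅/ ok → well-formed
ju.wa — σ1 onset /j/, coda /∅/ ok; σ2 onset /w/, coda /∅/ ok → well-formed
gznri — violates constraint (iv): syllable 1 onset /gznr/ has 4 consonants (> 3) → ill-formed
bzrje — violates constraint (iv): syllable 1 onset /bzrj/ has 4 consonants (> 3) → ill-formed
krwiw — violates constraint (i): syllable 1 coda /w/ has 1 consonant (> 0) → ill-formed
Well-formed: bi, ju.wa → 2.

2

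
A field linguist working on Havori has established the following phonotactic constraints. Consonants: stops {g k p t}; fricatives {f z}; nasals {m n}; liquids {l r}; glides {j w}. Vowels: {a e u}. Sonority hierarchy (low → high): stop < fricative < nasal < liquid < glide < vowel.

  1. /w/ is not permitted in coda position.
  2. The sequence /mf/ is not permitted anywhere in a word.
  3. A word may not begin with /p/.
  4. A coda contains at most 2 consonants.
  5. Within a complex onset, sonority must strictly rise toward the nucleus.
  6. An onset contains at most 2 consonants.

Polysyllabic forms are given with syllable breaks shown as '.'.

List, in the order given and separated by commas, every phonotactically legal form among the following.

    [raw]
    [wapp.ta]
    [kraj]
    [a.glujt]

[wapp.ta], [kraj], [a.glujt]

[raw] — violates constraint 1: syllable 1 coda contains /w/ → phonotactically illegal
[wapp.ta] — σ1 onset /w/, coda /pp/ (2C) ok; σ2 onset /t/, coda /∅/ ok → phonotactically legal
[kraj] — σ1 onset /kr/ (1→4 rises), coda /j/ ok → phonotactically legal
[a.glujt] — σ1 onset /∅/, coda /∅/ ok; σ2 onset /gl/ (1→4 rises), coda /jt/ (2C) ok → phonotactically legal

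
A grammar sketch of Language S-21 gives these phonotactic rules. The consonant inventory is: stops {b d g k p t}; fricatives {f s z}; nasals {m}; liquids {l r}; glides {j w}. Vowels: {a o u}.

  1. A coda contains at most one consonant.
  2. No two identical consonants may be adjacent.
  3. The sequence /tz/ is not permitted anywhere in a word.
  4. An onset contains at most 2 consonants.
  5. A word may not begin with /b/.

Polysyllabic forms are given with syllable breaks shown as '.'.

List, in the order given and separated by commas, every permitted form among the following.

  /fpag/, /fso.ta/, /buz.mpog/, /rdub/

/fpag/ — σ1 onset /fp/ (2C), coda /g/ ok → permitted
/fso.ta/ — σ1 onset /fs/ (2C), coda /∅/ ok; σ2 onset /t/, coda /∅/ ok → permitted
/buz.mpog/ — violates constraint 5: word begins with /b/ → not permitted
/rdub/ — σ1 onset /rd/ (2C), coda /b/ ok → permitted

/fpag/, /fso.ta/, /rdub/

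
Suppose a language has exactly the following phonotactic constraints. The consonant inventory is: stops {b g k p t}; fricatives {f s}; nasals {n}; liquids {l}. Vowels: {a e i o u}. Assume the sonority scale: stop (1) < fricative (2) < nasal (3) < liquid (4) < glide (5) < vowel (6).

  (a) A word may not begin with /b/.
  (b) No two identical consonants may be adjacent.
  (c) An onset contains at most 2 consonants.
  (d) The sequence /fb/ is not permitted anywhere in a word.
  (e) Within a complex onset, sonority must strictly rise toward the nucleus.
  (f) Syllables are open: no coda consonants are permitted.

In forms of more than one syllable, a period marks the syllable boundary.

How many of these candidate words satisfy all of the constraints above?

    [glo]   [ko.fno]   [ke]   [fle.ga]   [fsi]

4

[glo] — σ1 onset /gl/ (1→4 rises), coda /∅/ ok → phonotactically legal
[ko.fno] — σ1 onset /k/, coda /∅/ ok; σ2 onset /fn/ (2→3 rises), coda /∅/ ok → phonotactically legal
[ke] — σ1 onset /k/, coda /∅/ ok → phonotactically legal
[fle.ga] — σ1 onset /fl/ (2→4 rises), coda /∅/ ok; σ2 onset /g/, coda /∅/ ok → phonotactically legal
[fsi] — violates constraint (e): syllable 1 onset /fs/: /f/ (fricative, 2) → /s/ (fricative, 2) does not rise → phonotactically illegal
Phonotactically legal: [glo], [ko.fno], [ke], [fle.ga] → 4.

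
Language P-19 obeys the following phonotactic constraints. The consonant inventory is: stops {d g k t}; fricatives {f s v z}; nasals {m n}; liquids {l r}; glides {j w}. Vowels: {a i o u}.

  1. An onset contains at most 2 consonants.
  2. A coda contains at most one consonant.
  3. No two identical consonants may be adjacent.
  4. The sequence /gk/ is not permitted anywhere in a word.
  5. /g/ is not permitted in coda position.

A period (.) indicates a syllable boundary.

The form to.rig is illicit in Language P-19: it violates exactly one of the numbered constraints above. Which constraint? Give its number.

to.rig: syllable 2 coda contains /g/.
This is a violation of constraint 5: "/g/ is not permitted in coda position."
The remaining constraints (1, 2, 3, 4) are satisfied.

5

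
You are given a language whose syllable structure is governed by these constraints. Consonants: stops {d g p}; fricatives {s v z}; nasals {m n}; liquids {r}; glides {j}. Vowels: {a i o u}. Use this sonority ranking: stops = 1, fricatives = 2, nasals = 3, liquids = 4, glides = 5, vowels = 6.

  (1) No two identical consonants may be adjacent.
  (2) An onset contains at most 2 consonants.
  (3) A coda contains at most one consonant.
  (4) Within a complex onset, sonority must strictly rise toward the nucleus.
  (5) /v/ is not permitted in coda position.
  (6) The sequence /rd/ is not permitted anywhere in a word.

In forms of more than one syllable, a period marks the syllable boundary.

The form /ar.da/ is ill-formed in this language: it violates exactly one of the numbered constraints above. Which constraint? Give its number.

6

/ar.da/: contains banned sequence /rd/.
This is a violation of constraint 6: "The sequence /rd/ is not permitted anywhere in a word."
The remaining constraints (1, 2, 3, 4, 5) are satisfied.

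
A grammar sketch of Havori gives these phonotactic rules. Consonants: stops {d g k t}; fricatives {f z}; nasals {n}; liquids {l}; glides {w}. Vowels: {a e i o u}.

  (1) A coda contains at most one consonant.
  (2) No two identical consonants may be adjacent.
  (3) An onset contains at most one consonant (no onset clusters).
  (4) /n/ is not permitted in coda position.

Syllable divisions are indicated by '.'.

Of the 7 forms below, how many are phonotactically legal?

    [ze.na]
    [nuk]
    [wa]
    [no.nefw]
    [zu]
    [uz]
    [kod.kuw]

[ze.na] — σ1 onset /z/, coda /∅/ ok; σ2 onset /n/, coda /∅/ ok → phonotactically legal
[nuk] — σ1 onset /n/, coda /k/ ok → phonotactically legal
[wa] — σ1 onset /w/, coda /∅/ ok → phonotactically legal
[no.nefw] — violates constraint 1: syllable 2 coda /fw/ has 2 consonants (> 1) → phonotactically illegal
[zu] — σ1 onset /z/, coda /∅/ ok → phonotactically legal
[uz] — σ1 onset /∅/, coda /z/ ok → phonotactically legal
[kod.kuw] — σ1 onset /k/, coda /d/ ok; σ2 onset /k/, coda /w/ ok → phonotactically legal
Phonotactically legal: [ze.na], [nuk], [wa], [zu], [uz], [kod.kuw] → 6.

6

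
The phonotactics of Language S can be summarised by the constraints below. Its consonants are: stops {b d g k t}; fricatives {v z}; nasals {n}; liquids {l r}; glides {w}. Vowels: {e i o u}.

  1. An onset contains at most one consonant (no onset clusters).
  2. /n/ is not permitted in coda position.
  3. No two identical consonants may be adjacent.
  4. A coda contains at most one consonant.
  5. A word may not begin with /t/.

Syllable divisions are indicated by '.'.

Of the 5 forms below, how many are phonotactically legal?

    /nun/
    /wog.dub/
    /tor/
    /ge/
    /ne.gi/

3

/nun/ — violates constraint 2: syllable 1 coda contains /n/ → phonotactically illegal
/wog.dub/ — σ1 onset /w/, coda /g/ ok; σ2 onset /d/, coda /b/ ok → phonotactically legal
/tor/ — violates constraint 5: word begins with /t/ → phonotactically illegal
/ge/ — σ1 onset /g/, coda /∅/ ok → phonotactically legal
/ne.gi/ — σ1 onset /n/, coda /∅/ ok; σ2 onset /g/, coda /∅/ ok → phonotactically legal
Phonotactically legal: /wog.dub/, /ge/, /ne.gi/ → 3.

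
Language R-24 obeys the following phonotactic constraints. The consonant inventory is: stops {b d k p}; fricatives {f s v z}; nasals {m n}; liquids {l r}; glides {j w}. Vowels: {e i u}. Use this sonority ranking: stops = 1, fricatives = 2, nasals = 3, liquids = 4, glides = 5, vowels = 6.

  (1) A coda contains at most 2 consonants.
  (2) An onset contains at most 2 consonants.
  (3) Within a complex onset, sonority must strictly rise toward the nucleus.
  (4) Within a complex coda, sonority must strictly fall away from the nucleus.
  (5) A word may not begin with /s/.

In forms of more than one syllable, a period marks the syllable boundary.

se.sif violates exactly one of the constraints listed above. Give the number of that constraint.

se.sif: word begins with /s/.
This is a violation of constraint 5: "A word may not begin with /s/."
The remaining constraints (1, 2, 3, 4) are satisfied.

5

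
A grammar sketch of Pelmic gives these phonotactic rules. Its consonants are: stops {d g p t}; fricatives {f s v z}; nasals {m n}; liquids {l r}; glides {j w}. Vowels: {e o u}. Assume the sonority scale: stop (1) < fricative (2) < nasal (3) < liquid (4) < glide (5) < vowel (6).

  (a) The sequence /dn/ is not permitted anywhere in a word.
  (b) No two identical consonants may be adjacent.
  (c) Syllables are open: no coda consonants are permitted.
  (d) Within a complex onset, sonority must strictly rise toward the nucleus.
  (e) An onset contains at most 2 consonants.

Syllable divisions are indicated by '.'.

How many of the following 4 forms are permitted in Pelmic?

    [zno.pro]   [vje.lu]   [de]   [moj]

3

[zno.pro] — σ1 onset /zn/ (2→3 rises), coda /∅/ ok; σ2 onset /pr/ (1→4 rises), coda /∅/ ok → permitted
[vje.lu] — σ1 onset /vj/ (2→5 rises), coda /∅/ ok; σ2 onset /l/, coda /∅/ ok → permitted
[de] — σ1 onset /d/, coda /∅/ ok → permitted
[moj] — violates constraint (c): syllable 1 coda /j/ has 1 consonant (> 0) → not permitted
Permitted: [zno.pro], [vje.lu], [de] → 3.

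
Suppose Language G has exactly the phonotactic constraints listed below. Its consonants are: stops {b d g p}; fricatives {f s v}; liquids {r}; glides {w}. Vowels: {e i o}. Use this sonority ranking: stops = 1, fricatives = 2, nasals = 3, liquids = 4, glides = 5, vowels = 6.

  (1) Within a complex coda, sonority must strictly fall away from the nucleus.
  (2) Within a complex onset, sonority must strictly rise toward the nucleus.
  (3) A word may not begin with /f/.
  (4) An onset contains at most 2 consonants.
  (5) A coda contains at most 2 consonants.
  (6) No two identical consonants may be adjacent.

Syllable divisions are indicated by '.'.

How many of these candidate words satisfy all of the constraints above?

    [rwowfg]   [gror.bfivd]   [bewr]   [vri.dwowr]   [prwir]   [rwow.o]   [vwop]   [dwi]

[rwowfg] — violates constraint 5: syllable 1 coda /wfg/ has 3 consonants (> 2) → phonotactically illegal
[gror.bfivd] — σ1 onset /gr/ (1→4 rises), coda /r/ ok; σ2 onset /bf/ (1→2 rises), coda /vd/ (2→1 falls) ok → phonotactically legal
[bewr] — σ1 onset /b/, coda /wr/ (5→4 falls) ok → phonotactically legal
[vri.dwowr] — σ1 onset /vr/ (2→4 rises), coda /∅/ ok; σ2 onset /dw/ (1→5 rises), coda /wr/ (5→4 falls) ok → phonotactically legal
[prwir] — violates constraint 4: syllable 1 onset /prw/ has 3 consonants (> 2) → phonotactically illegal
[rwow.o] — σ1 onset /rw/ (4→5 rises), coda /w/ ok; σ2 onset /∅/, coda /∅/ ok → phonotactically legal
[vwop] — σ1 onset /vw/ (2→5 rises), coda /p/ ok → phonotactically legal
[dwi] — σ1 onset /dw/ (1→5 rises), coda /∅/ ok → phonotactically legal
Phonotactically legal: [gror.bfivd], [bewr], [vri.dwowr], [rwow.o], [vwop], [dwi] → 6.

6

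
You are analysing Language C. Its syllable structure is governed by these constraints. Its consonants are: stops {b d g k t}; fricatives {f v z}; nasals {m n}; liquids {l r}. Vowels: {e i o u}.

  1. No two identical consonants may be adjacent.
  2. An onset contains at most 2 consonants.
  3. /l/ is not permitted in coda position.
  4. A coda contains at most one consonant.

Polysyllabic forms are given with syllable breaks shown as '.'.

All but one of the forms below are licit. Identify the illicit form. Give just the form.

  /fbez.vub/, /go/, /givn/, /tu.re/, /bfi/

/givn/

/fbez.vub/ — σ1 onset /fb/ (2C), coda /z/ ok; σ2 onset /v/, coda /b/ ok → licit
/go/ — σ1 onset /g/, coda /∅/ ok → licit
/givn/ — violates constraint 4: syllable 1 coda /vn/ has 2 consonants (> 1) → illicit
/tu.re/ — σ1 onset /t/, coda /∅/ ok; σ2 onset /r/, coda /∅/ ok → licit
/bfi/ — σ1 onset /bf/ (2C), coda /∅/ ok → licit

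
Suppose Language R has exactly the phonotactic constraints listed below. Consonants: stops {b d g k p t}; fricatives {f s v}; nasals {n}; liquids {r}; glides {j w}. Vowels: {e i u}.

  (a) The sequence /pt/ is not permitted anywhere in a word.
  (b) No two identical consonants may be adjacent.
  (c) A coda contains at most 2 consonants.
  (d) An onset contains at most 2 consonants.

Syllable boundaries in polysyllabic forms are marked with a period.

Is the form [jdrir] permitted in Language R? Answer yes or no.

[jdrir] — violates constraint (d): syllable 1 onset /jdr/ has 3 consonants (> 2) → not permitted

no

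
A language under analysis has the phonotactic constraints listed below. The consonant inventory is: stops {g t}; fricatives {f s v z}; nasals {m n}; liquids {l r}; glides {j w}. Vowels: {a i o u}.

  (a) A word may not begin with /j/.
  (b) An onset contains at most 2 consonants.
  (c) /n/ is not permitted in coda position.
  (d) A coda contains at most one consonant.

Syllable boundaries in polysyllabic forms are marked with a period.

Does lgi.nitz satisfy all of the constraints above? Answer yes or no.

no

lgi.nitz — violates constraint (d): syllable 2 coda /tz/ has 2 consonants (> 1) → ill-formed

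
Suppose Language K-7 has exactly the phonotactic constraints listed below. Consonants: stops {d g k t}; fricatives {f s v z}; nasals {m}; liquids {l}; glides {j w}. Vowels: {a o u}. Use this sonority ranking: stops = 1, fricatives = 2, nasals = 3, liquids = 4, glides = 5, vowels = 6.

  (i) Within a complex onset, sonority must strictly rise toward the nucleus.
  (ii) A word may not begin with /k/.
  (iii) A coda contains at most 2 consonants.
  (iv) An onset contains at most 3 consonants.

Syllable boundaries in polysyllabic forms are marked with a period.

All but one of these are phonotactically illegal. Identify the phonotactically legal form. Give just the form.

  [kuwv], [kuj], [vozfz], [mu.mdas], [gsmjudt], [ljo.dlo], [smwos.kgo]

[ljo.dlo]

[kuwv] — violates constraint (ii): word begins with /k/ → phonotactically illegal
[kuj] — violates constraint (ii): word begins with /k/ → phonotactically illegal
[vozfz] — violates constraint (iii): syllable 1 coda /zfz/ has 3 consonants (> 2) → phonotactically illegal
[mu.mdas] — violates constraint (i): syllable 2 onset /md/: /m/ (nasal, 3) → /d/ (stop, 1) does not rise → phonotactically illegal
[gsmjudt] — violates constraint (iv): syllable 1 onset /gsmj/ has 4 consonants (> 3) → phonotactically illegal
[ljo.dlo] — σ1 onset /lj/ (4→5 rises), coda /∅/ ok; σ2 onset /dl/ (1→4 rises), coda /∅/ ok → phonotactically legal
[smwos.kgo] — violates constraint (i): syllable 2 onset /kg/: /k/ (stop, 1) → /g/ (stop, 1) does not rise → phonotactically illegal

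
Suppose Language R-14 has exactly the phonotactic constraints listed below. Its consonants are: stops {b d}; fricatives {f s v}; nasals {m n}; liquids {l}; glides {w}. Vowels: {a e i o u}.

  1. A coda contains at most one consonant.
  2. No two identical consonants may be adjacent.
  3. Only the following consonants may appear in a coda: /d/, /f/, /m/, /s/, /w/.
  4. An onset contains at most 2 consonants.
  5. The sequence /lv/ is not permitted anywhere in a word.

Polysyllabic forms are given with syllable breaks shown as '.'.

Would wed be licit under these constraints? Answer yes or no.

yes

wed — σ1 onset /w/, coda /d/ ok → licit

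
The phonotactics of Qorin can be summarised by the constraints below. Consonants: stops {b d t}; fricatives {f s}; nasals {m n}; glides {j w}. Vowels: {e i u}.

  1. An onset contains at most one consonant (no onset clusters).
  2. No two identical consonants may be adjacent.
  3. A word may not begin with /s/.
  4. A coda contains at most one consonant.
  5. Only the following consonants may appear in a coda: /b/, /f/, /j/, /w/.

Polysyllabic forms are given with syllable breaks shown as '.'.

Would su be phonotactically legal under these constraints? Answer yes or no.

no

su — violates constraint 3: word begins with /s/ → phonotactically illegal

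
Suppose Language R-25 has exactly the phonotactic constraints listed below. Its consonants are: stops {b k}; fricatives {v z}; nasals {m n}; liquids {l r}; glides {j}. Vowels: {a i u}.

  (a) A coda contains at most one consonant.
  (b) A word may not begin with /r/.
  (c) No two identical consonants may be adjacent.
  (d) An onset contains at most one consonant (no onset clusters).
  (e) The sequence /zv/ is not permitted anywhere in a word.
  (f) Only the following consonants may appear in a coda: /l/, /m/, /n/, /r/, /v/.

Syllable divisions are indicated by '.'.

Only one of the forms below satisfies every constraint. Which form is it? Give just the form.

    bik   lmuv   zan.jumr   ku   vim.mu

ku

bik — violates constraint (f): syllable 1 coda contains /k/, which is not a licensed coda consonant → ill-formed
lmuv — violates constraint (d): syllable 1 onset /lm/ has 2 consonants (> 1) → ill-formed
zan.jumr — violates constraint (a): syllable 2 coda /mr/ has 2 consonants (> 1) → ill-formed
ku — σ1 onset /k/, coda /∅/ ok → well-formed
vim.mu — violates constraint (c): adjacent identical consonants /mm/ → ill-formed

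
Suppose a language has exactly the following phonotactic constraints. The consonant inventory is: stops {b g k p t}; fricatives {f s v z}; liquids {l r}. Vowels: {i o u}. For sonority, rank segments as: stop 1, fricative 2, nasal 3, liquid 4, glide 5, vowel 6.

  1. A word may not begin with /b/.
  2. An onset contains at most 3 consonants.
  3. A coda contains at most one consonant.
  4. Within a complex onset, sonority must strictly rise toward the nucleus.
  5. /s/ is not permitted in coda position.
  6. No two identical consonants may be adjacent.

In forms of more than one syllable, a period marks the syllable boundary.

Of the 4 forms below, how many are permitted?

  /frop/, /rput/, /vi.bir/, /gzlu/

3

/frop/ — σ1 onset /fr/ (2→4 rises), coda /p/ ok → permitted
/rput/ — violates constraint 4: syllable 1 onset /rp/: /r/ (liquid, 4) → /p/ (stop, 1) does not rise → not permitted
/vi.bir/ — σ1 onset /v/, coda /∅/ ok; σ2 onset /b/, coda /r/ ok → permitted
/gzlu/ — σ1 onset /gzl/ (1→2→4 rises), coda /∅/ ok → permitted
Permitted: /frop/, /vi.bir/, /gzlu/ → 3.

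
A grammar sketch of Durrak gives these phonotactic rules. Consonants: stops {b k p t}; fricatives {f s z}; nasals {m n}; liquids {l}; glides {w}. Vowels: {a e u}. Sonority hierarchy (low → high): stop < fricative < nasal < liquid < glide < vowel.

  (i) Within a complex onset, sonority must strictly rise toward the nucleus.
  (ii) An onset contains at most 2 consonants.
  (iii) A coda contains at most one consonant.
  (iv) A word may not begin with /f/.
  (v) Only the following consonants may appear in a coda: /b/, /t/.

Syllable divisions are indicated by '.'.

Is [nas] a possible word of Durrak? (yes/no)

[nas] — violates constraint (v): syllable 1 coda contains /s/, which is not a licensed coda consonant → illicit

no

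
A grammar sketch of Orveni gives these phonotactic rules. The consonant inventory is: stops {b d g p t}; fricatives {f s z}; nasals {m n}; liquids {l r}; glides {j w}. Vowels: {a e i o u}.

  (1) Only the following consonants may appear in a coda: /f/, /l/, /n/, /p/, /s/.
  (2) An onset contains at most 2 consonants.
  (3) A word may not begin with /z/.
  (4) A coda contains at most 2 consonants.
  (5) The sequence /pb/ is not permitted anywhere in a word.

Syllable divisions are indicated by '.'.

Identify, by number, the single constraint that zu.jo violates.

zu.jo: word begins with /z/.
This is a violation of constraint 3: "A word may not begin with /z/."
The remaining constraints (1, 2, 4, 5) are satisfied.

3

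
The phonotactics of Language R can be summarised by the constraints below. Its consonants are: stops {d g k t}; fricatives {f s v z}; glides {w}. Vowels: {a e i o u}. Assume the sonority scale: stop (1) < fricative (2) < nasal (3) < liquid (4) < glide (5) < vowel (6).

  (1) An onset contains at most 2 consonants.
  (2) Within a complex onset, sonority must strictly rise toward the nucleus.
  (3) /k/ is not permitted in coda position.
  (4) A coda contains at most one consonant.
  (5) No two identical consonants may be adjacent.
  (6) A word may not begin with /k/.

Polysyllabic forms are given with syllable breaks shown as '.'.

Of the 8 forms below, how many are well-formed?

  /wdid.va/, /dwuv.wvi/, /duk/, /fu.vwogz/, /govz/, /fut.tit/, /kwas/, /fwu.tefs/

/wdid.va/ — violates constraint 2: syllable 1 onset /wd/: /w/ (glide, 5) → /d/ (stop, 1) does not rise → ill-formed
/dwuv.wvi/ — violates constraint 2: syllable 2 onset /wv/: /w/ (glide, 5) → /v/ (fricative, 2) does not rise → ill-formed
/duk/ — violates constraint 3: syllable 1 coda contains /k/ → ill-formed
/fu.vwogz/ — violates constraint 4: syllable 2 coda /gz/ has 2 consonants (> 1) → ill-formed
/govz/ — violates constraint 4: syllable 1 coda /vz/ has 2 consonants (> 1) → ill-formed
/fut.tit/ — violates constraint 5: adjacent identical consonants /tt/ → ill-formed
/kwas/ — violates constraint 6: word begins with /k/ → ill-formed
/fwu.tefs/ — violates constraint 4: syllable 2 coda /fs/ has 2 consonants (> 1) → ill-formed
No form is well-formed → 0.

0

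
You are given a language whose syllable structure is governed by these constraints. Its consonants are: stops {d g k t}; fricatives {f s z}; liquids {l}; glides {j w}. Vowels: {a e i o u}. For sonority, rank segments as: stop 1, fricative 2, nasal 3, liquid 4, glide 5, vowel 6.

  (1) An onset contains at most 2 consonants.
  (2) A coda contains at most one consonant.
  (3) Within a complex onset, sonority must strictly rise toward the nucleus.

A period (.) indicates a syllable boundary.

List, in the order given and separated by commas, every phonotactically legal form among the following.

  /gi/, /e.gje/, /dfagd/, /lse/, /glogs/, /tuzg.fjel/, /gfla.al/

/gi/ — σ1 onset /g/, coda /∅/ ok → phonotactically legal
/e.gje/ — σ1 onset /∅/, coda /∅/ ok; σ2 onset /gj/ (1→5 rises), coda /∅/ ok → phonotactically legal
/dfagd/ — violates constraint 2: syllable 1 coda /gd/ has 2 consonants (> 1) → phonotactically illegal
/lse/ — violates constraint 3: syllable 1 onset /ls/: /l/ (liquid, 4) → /s/ (fricative, 2) does not rise → phonotactically illegal
/glogs/ — violates constraint 2: syllable 1 coda /gs/ has 2 consonants (> 1) → phonotactically illegal
/tuzg.fjel/ — violates constraint 2: syllable 1 coda /zg/ has 2 consonants (> 1) → phonotactically illegal
/gfla.al/ — violates constraint 1: syllable 1 onset /gfl/ has 3 consonants (> 2) → phonotactically illegal

/gi/, /e.gje/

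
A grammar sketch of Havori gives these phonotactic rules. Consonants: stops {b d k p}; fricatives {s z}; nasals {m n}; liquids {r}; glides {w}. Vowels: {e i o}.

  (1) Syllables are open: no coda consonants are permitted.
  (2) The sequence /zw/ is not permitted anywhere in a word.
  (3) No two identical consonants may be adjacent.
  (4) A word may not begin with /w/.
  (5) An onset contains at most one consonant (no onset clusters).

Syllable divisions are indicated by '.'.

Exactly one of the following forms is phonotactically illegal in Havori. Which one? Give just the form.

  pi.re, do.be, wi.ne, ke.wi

wi.ne

pi.re — σ1 onset /p/, coda /∅/ ok; σ2 onset /r/, coda /∅/ ok → phonotactically legal
do.be — σ1 onset /d/, coda /∅/ ok; σ2 onset /b/, coda /∅/ ok → phonotactically legal
wi.ne — violates constraint 4: word begins with /w/ → phonotactically illegal
ke.wi — σ1 onset /k/, coda /∅/ ok; σ2 onset /w/, coda /∅/ ok → phonotactically legal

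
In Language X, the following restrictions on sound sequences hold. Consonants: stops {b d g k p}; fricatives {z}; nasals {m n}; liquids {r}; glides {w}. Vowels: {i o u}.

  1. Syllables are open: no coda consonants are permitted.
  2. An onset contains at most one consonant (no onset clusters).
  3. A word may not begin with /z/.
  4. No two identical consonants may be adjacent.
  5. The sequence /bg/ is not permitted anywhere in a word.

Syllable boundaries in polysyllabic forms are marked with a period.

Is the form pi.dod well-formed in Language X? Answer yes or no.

pi.dod — violates constraint 1: syllable 2 coda /d/ has 1 consonant (> 0) → ill-formed

no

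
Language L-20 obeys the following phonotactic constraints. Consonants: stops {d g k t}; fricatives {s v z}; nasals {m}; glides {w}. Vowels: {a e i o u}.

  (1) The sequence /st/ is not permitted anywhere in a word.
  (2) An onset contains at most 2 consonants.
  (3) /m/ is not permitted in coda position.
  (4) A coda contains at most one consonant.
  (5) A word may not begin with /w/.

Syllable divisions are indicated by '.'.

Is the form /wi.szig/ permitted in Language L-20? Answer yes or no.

/wi.szig/ — violates constraint 5: word begins with /w/ → not permitted

no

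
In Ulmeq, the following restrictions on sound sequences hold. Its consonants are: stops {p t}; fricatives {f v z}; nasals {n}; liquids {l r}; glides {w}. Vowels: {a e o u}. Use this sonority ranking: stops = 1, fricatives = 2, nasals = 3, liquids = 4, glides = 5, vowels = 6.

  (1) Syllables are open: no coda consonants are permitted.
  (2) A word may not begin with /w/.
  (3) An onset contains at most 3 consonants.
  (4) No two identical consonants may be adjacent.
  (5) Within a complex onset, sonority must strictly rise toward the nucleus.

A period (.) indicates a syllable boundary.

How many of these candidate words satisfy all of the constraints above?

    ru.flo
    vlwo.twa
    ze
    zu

ru.flo — σ1 onset /r/, coda /∅/ ok; σ2 onset /fl/ (2→4 rises), coda /∅/ ok → permitted
vlwo.twa — σ1 onset /vlw/ (2→4→5 rises), coda /∅/ ok; σ2 onset /tw/ (1→5 rises), coda /∅/ ok → permitted
ze — σ1 onset /z/, coda /∅/ ok → permitted
zu — σ1 onset /z/, coda /∅/ ok → permitted
Permitted: ru.flo, vlwo.twa, ze, zu → 4.

4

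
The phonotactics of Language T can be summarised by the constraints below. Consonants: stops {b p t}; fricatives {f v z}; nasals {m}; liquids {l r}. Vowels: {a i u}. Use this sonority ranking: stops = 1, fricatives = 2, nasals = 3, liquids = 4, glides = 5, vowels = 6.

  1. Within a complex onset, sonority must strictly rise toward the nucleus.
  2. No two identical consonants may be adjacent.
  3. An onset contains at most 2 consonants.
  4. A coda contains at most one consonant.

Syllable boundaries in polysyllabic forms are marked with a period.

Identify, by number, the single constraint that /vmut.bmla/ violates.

/vmut.bmla/: syllable 2 onset /bml/ has 3 consonants (> 2).
This is a violation of constraint 3: "An onset contains at most 2 consonants."
The remaining constraints (1, 2, 4) are satisfied.

3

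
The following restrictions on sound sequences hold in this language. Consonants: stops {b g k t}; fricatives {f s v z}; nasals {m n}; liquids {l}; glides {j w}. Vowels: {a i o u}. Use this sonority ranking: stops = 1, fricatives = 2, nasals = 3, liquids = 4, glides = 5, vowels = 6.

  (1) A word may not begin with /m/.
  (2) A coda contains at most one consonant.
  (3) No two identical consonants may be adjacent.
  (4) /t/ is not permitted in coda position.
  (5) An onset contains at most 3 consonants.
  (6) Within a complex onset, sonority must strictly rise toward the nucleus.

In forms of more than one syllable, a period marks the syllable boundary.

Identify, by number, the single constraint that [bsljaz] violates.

[bsljaz]: syllable 1 onset /bslj/ has 4 consonants (> 3).
This is a violation of constraint 5: "An onset contains at most 3 consonants."
The remaining constraints (1, 2, 3, 4, 6) are satisfied.

5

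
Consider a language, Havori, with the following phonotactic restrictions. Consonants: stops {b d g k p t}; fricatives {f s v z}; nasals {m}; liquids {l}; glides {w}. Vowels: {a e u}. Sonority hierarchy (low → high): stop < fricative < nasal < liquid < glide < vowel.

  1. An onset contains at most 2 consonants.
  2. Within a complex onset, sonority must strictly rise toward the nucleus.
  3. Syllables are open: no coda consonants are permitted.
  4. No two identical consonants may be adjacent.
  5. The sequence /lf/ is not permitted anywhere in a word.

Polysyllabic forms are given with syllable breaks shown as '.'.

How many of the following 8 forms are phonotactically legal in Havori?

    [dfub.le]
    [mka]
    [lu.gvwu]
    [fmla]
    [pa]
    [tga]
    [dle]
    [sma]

3

[dfub.le] — violates constraint 3: syllable 1 coda /b/ has 1 consonant (> 0) → phonotactically illegal
[mka] — violates constraint 2: syllable 1 onset /mk/: /m/ (nasal, 3) → /k/ (stop, 1) does not rise → phonotactically illegal
[lu.gvwu] — violates constraint 1: syllable 2 onset /gvw/ has 3 consonants (> 2) → phonotactically illegal
[fmla] — violates constraint 1: syllable 1 onset /fml/ has 3 consonants (> 2) → phonotactically illegal
[pa] — σ1 onset /p/, coda /∅/ ok → phonotactically legal
[tga] — violates constraint 2: syllable 1 onset /tg/: /t/ (stop, 1) → /g/ (stop, 1) does not rise → phonotactically illegal
[dle] — σ1 onset /dl/ (1→4 rises), coda /∅/ ok → phonotactically legal
[sma] — σ1 onset /sm/ (2→3 rises), coda /∅/ ok → phonotactically legal
Phonotactically legal: [pa], [dle], [sma] → 3.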